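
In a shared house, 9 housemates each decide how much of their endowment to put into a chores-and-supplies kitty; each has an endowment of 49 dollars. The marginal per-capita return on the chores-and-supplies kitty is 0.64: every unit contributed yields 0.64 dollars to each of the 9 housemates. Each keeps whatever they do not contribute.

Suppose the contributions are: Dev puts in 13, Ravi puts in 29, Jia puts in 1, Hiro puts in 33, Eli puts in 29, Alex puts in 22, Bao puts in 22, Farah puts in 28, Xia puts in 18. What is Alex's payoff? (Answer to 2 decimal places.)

151.80 dollars

Total contributed: 13 + 29 + 1 + 33 + 29 + 22 + 22 + 28 + 18 = 195.
Each receives 0.64 × 195 = 124.80 from the chores-and-supplies kitty.
Alex keeps 49 − 22 = 27, so Alex's payoff is 27 + 124.80 = 151.80.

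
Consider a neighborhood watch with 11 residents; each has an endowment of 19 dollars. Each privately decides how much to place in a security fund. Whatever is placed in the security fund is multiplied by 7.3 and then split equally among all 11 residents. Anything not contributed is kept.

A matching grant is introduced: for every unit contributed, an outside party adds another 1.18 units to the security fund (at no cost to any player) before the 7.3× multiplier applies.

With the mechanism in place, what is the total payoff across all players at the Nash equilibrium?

3326.03 dollars

The effective private return per unit is now 7.3 × 2.18 / 11 = 1.4467 > 1, so every player's dominant strategy flips to full contribution.
At the Nash equilibrium everyone contributes 19. Group total payoff = 7.3 × 2.18 × 209 = 3326.03.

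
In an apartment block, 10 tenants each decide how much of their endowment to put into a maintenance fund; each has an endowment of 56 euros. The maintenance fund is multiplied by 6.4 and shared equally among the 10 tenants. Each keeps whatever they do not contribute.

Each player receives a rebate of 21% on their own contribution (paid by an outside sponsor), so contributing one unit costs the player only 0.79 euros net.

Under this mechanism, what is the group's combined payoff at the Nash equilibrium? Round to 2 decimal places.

560.00 euros

The effective private return is (6.4/10) / 0.79 = 0.8101, which is still under 1, so the mechanism doesn't change anyone's dominant strategy: zero contribution.
At the Nash equilibrium no one contributes; group total payoff = 10 × 56 = 560.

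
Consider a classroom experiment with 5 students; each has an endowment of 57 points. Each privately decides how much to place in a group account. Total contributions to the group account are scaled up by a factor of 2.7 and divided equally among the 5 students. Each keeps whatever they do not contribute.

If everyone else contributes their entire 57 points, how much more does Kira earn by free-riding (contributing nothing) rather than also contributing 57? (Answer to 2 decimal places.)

26.22 points

Switching from a contribution of 57 to 0 lets Kira keep an extra 57 points, but lowers the group account by 57, which costs Kira their own share of that drop: 2.7/5 × 57 = 30.78.
Net gain = 57 − 30.78 = 26.22. The private return per contributed unit (0.5400) is below 1, so free-riding is indeed the best response regardless of what the others do.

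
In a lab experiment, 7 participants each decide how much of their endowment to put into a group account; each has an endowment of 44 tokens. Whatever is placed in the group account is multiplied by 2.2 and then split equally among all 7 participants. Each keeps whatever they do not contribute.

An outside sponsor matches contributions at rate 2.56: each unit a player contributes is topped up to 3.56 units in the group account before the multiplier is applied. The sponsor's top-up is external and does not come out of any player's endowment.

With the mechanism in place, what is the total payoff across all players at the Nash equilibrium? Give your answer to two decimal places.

2412.26 tokens

With the mechanism, a contributed unit returns 2.2 × 3.56 / 7 = 1.1189 per unit of net cost to the contributor — now above 1 — so contributing fully is weakly dominant for every player.
So the Nash equilibrium is full contribution by all 7; the group earns 2.2 × 3.56 × 308 = 2412.26.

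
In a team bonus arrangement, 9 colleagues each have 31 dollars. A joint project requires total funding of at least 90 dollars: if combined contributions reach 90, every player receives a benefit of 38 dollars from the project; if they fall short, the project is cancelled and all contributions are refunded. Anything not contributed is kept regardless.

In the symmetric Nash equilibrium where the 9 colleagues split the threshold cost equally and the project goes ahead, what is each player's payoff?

59 dollars

Equal share of the threshold: 90/9 = 10.
At this profile no one gains by cutting their contribution: any cut drops the total below 90, the project is cancelled, contributions are refunded, and the deviator ends with 31, which is less than 31 − 10 + 38 = 59. Contributing more than 10 just wastes the excess. So contributing exactly 10 is a best response.
Each player's payoff: 31 − 10 + 38 = 59.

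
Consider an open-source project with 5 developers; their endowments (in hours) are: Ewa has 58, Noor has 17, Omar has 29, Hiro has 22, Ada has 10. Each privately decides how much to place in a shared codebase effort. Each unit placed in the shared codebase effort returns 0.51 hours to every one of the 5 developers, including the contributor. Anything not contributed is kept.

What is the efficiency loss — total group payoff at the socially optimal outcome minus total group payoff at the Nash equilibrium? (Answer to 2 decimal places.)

The private return per contributed unit is 0.51 < 1 for everyone, so the Nash equilibrium is zero contribution and the group total is Σ E_j = 58 + 17 + 29 + 22 + 10 = 136.
Each contributed unit returns 2.550 to the group, so the social optimum is full contribution by everyone: group total = 2.550 × 136 = 346.80.
Efficiency loss = (2.550 − 1) × 136 = 210.80.

210.80 hours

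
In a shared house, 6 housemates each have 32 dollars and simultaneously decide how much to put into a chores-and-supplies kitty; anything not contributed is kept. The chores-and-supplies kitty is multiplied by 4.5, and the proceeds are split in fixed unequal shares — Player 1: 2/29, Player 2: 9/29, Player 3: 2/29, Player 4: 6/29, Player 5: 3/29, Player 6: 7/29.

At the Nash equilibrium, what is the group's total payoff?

416.00 dollars

Each unit j contributes comes back to j as 4.5 × (j's share), so j prefers to contribute only if that share exceeds 1/4.5 = 0.2222; otherwise keeping the unit dominates.
The shares above 0.2222 belong to Player 2 and Player 6, contributing 32 each; the remaining 4 contribute 0. Total contributed: 64.
The chores-and-supplies kitty pays out 4.5 × 64 = 288.00 in total (split across the unequal shares, but the aggregate is all that matters for the group sum).
The 4 free-riders keep 32 each, adding 128. Group total = 128 + 288.00 = 416.00.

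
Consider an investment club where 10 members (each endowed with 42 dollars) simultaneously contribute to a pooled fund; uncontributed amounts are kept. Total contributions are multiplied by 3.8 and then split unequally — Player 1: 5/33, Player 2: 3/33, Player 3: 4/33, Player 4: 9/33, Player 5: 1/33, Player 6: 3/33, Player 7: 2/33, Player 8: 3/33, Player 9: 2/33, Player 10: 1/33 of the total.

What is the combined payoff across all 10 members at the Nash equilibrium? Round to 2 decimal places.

537.60 dollars

For player j, contributing a unit is worthwhile iff 3.8 × (j's share) ≥ 1, i.e. iff j's share is at least 0.2632.
Only Player 4 (9/33) clears that bar, contributing 42; the remaining 9 contribute 0. Total contributed: 42.
The pooled fund pays out 3.8 × 42 = 159.60 in total (split across the unequal shares, but the aggregate is all that matters for the group sum).
The 9 free-riders keep 42 each, adding 378. Group total = 378 + 159.60 = 537.60.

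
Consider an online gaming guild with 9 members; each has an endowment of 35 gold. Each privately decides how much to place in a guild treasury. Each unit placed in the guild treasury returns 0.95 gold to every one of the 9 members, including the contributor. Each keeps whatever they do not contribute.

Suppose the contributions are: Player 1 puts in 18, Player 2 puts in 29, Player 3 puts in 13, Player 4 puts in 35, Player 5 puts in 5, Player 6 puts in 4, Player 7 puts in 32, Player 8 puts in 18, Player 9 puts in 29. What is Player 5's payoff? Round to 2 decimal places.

203.85 gold

Total contributed: 18 + 29 + 13 + 35 + 5 + 4 + 32 + 18 + 29 = 183.
Each receives 0.95 × 183 = 173.85 from the guild treasury.
Player 5 keeps 35 − 5 = 30, so Player 5's payoff is 30 + 173.85 = 203.85.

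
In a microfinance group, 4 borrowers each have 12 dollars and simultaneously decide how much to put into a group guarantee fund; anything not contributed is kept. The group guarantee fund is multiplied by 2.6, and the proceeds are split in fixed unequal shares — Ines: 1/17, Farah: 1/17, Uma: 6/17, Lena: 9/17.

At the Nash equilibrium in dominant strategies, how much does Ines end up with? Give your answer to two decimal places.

13.84 dollars

A player with share s gets back 2.6·s per unit contributed, so full contribution is dominant for anyone with s > 1/2.6 = 0.3846 and zero contribution is dominant for anyone below.
Only Lena (9/17) clears that bar, contributing 12; the remaining 3 contribute 0. Total contributed: 12.
Ines keeps 12 and receives 2.6 × 12 × 1/17 = 1.84 from the group guarantee fund, for a payoff of 13.84.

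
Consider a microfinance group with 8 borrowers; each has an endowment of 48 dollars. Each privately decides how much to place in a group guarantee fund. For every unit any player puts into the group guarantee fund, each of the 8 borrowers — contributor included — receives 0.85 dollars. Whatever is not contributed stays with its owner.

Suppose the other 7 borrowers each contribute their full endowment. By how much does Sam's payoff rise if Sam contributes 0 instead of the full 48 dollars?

7.20 dollars

Switching from a contribution of 48 to 0 lets Sam keep an extra 48 dollars, but lowers the group guarantee fund by 48, which costs Sam their own share of that drop: 0.85 × 48 = 40.80.
Net gain = 48 − 40.80 = 7.20. The private return per contributed unit (0.85) is below 1, so free-riding is indeed the best response regardless of what the others do.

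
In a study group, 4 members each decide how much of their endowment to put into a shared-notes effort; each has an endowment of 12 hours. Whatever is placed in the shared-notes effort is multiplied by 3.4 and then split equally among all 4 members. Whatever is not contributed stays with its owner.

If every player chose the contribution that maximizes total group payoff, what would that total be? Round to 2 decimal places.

163.20 hours

Each contributed unit returns 3.400 to the group as a whole (0.8500 to each of 4 players), which exceeds 1, so the social optimum is full contribution: group total = 3.400 × 48 = 163.20.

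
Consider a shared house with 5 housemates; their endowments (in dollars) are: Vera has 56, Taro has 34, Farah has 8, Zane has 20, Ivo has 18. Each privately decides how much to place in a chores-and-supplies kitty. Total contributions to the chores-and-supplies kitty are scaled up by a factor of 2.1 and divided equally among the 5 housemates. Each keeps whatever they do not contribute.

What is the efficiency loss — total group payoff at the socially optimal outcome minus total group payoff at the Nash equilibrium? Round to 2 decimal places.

149.60 dollars

The private return per contributed unit is 2.1/5 = 0.4200 < 1 for every player regardless of endowment, so the Nash equilibrium is zero contribution and the group total is Σ E_j = 56 + 34 + 8 + 20 + 18 = 136.
Each contributed unit returns 2.100 to the group, so the social optimum is full contribution by everyone: group total = 2.100 × 136 = 285.60.
Efficiency loss = (2.100 − 1) × 136 = 149.60.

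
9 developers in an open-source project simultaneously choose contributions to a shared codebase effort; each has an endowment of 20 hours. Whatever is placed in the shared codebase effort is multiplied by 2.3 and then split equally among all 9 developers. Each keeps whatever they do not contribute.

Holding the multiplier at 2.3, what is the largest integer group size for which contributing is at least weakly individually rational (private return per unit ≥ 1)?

2

Private return per unit is 2.3/(group size), which is ≥ 1 whenever the group size is ≤ 2.3.
The largest such integer is 2.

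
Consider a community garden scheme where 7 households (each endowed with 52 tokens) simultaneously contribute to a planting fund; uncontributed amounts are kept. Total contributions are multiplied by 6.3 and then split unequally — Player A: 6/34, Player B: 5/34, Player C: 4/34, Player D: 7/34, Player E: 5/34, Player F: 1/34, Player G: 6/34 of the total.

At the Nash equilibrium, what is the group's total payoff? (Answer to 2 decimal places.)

1190.80 tokens

Player j's private return per contributed unit is 6.3 × (j's share). Contributing is weakly dominant for j when that share is at least 1/6.3 = 0.1587, and contributing 0 is dominant otherwise.
The shares above 0.1587 belong to Player A, Player D and Player G, contributing 52 each; the remaining 4 contribute 0. Total contributed: 156.
The planting fund pays out 6.3 × 156 = 982.80 in total (split across the unequal shares, but the aggregate is all that matters for the group sum).
The 4 free-riders keep 52 each, adding 208. Group total = 208 + 982.80 = 1190.80.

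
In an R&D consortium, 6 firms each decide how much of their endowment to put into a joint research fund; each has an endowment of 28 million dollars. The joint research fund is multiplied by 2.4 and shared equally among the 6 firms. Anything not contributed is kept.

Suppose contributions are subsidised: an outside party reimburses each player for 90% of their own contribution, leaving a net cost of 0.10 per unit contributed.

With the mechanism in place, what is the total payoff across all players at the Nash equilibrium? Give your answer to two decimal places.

Under the mechanism each unit contributed yields (2.4/6) / 0.10 = 4.0000 back to its contributor per unit of net cost, which exceeds 1, making full contribution the dominant choice for everyone.
So the Nash equilibrium is full contribution by all 6; the group earns 6 × (28 × 0.90 + 2.4 × 28) = 554.40.

554.40 million dollars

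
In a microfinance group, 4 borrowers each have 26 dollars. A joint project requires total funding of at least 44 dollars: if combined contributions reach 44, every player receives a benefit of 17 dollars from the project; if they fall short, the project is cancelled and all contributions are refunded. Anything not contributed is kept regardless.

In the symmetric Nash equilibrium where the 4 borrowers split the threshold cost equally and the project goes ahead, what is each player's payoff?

32 dollars

Equal share of the threshold: 44/4 = 11.
At this profile no one gains by cutting their contribution: any cut drops the total below 44, the project is cancelled, contributions are refunded, and the deviator ends with 26, which is less than 26 − 11 + 17 = 32. Contributing more than 11 just wastes the excess. So contributing exactly 11 is a best response.
Each player's payoff: 26 − 11 + 17 = 32.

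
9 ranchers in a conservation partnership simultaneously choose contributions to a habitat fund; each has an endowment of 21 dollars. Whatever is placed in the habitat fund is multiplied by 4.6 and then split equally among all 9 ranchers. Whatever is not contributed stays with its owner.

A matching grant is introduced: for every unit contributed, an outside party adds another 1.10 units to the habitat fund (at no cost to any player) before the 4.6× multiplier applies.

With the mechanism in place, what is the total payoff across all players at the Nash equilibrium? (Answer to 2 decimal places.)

With the mechanism, a contributed unit returns 4.6 × 2.10 / 9 = 1.0733 per unit of net cost to the contributor — now above 1 — so contributing fully is weakly dominant for every player.
So the Nash equilibrium is full contribution by all 9; the group earns 4.6 × 2.10 × 189 = 1825.74.

1825.74 dollars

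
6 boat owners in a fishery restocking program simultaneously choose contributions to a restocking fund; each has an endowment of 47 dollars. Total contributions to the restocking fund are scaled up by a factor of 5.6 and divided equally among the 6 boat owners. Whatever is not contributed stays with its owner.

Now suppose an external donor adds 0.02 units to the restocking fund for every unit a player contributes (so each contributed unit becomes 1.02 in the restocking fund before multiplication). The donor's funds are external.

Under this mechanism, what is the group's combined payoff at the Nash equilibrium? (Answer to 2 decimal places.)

282.00 dollars

Even with the mechanism, each unit contributed returns only 5.6 × 1.02 / 6 = 0.9520 per unit of net cost, so contributing nothing is still dominant.
At the Nash equilibrium no one contributes; group total payoff = 6 × 47 = 282.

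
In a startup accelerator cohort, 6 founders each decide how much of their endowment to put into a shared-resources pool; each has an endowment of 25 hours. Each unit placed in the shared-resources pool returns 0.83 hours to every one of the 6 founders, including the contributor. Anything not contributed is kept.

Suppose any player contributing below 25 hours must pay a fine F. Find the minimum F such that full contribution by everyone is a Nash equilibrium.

4.25 hours

Given the others contribute fully, the best deviation is to contribute 0 (any partial contribution still incurs the fine and gives up units whose private return 0.83 is below 1).
Deviating from 25 to 0 saves 25 hours but forfeits the deviator's share of the drop in the shared-resources pool: 0.83 × 25 = 20.75.
So the deviation gain is 25 − 20.75 = 4.25, and the fine must be at least 4.25 hours to wipe it out.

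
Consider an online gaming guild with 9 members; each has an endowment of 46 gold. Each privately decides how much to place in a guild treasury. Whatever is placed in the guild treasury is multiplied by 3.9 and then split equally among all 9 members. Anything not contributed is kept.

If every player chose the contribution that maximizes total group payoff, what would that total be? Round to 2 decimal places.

1614.60 gold

Each contributed unit returns 3.900 to the group as a whole (0.4333 to each of 9 players), which exceeds 1, so the social optimum is full contribution: group total = 3.900 × 414 = 1614.60.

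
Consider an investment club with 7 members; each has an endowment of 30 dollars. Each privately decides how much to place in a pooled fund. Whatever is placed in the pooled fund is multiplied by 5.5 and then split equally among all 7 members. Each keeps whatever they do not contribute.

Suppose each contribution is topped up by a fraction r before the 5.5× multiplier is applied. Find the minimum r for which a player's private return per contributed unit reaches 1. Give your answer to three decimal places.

0.273

With matching at rate r, one contributed unit becomes (1 + r) in the pooled fund and returns 5.5 × (1 + r) / 7 to the contributor.
Setting this equal to 1: 1 + r = 7/5.5 = 1.2727.
So the minimum matching rate is r = 1.2727 − 1 = 0.273.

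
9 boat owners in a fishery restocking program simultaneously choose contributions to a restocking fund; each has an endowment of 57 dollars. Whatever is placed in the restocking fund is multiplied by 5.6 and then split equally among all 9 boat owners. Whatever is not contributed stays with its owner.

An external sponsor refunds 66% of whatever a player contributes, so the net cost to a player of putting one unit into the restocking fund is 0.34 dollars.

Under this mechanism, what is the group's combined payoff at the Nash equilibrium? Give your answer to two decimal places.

With the mechanism, a contributed unit returns (5.6/9) / 0.34 = 1.8301 per unit of net cost to the contributor — now above 1 — so contributing fully is weakly dominant for every player.
At the Nash equilibrium everyone contributes 57. Group total payoff = 9 × (57 × 0.66 + 5.6 × 57) = 3211.38.

3211.38 dollars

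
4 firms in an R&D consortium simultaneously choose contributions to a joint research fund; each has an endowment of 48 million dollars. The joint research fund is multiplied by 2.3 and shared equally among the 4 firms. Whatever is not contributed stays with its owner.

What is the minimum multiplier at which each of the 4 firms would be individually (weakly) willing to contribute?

A contributed unit returns (multiplier)/4 to its contributor.
This reaches 1 exactly when the multiplier is 4.

4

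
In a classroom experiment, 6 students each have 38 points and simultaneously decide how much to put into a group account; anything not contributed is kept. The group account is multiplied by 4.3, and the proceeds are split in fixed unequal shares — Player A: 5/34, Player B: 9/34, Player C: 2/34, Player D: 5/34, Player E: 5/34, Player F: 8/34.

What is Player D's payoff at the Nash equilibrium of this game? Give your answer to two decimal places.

86.06 points

Each unit j contributes comes back to j as 4.3 × (j's share), so j prefers to contribute only if that share exceeds 1/4.3 = 0.2326; otherwise keeping the unit dominates.
The shares above 0.2326 belong to Player B and Player F, contributing 38 each; the remaining 4 contribute 0. Total contributed: 76.
Player D keeps 38 and receives 4.3 × 76 × 5/34 = 48.06 from the group account, for a payoff of 86.06.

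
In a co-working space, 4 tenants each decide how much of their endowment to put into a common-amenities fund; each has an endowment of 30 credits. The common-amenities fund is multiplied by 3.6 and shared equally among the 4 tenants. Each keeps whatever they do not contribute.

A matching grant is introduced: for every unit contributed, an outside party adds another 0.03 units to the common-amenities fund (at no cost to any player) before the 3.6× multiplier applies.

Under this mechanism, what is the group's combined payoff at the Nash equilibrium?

With the mechanism, a contributed unit returns 3.6 × 1.03 / 4 = 0.9270 per unit of net cost — still below 1 — so contributing 0 remains dominant for every player.
Everyone keeps their endowment and the group total is 4 × 30 = 120.

120.00 credits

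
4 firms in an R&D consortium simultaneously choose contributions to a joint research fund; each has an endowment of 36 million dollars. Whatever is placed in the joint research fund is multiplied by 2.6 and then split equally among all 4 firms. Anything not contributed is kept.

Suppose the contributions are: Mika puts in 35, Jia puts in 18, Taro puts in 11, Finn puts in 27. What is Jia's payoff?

Total contributed: 35 + 18 + 11 + 27 = 91.
Each receives 2.6 × 91 / 4 = 59.15 from the joint research fund.
Jia keeps 36 − 18 = 18, so Jia's payoff is 18 + 59.15 = 77.15.

77.15 million dollars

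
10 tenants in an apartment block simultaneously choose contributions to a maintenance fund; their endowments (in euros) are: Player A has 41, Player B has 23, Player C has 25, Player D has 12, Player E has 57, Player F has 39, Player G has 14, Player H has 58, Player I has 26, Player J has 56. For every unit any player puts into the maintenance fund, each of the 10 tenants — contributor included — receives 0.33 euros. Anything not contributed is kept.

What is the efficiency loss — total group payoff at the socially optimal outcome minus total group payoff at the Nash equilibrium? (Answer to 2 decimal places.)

The private return per contributed unit is 0.33 < 1 for everyone, so the Nash equilibrium is zero contribution and the group total is Σ E_j = 41 + 23 + 25 + 12 + 57 + 39 + 14 + 58 + 26 + 56 = 351.
Each contributed unit returns 3.300 to the group, so the social optimum is full contribution by everyone: group total = 3.300 × 351 = 1158.30.
Efficiency loss = (3.300 − 1) × 351 = 807.30.

807.30 euros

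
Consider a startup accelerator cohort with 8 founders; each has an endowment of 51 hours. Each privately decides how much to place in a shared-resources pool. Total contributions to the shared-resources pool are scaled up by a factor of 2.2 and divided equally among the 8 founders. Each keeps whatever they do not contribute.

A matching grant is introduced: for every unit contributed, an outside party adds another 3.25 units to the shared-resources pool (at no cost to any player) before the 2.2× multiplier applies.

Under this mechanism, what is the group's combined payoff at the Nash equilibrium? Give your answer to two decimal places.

With the mechanism, a contributed unit returns 2.2 × 4.25 / 8 = 1.1688 per unit of net cost to the contributor — now above 1 — so contributing fully is weakly dominant for every player.
At the Nash equilibrium everyone contributes 51. Group total payoff = 2.2 × 4.25 × 408 = 3814.80.

3814.80 hours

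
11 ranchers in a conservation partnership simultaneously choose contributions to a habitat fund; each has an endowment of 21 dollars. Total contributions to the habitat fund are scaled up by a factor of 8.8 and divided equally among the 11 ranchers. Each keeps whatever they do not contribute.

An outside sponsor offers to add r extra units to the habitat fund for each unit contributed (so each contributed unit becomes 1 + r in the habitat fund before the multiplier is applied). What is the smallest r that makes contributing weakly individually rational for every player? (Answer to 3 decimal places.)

With matching at rate r, one contributed unit becomes (1 + r) in the habitat fund and returns 8.8 × (1 + r) / 11 to the contributor.
Setting this equal to 1: 1 + r = 11/8.8 = 1.2500.
So the minimum matching rate is r = 1.2500 − 1 = 0.250.

0.250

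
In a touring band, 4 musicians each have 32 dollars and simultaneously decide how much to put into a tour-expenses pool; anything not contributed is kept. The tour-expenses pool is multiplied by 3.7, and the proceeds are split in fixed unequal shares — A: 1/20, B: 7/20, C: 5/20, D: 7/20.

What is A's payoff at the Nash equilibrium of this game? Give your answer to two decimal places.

A player with share s gets back 3.7·s per unit contributed, so full contribution is dominant for anyone with s > 1/3.7 = 0.2703 and zero contribution is dominant for anyone below.
The shares above 0.2703 belong to B and D, contributing 32 each; the remaining 2 contribute 0. Total contributed: 64.
A keeps 32 and receives 3.7 × 64 × 1/20 = 11.84 from the tour-expenses pool, for a payoff of 43.84.

43.84 dollars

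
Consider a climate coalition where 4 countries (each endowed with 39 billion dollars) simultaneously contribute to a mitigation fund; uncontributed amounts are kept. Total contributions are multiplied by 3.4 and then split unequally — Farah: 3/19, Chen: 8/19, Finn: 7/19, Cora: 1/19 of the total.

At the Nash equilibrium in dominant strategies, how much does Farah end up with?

80.87 billion dollars

For player j, contributing a unit is worthwhile iff 3.4 × (j's share) ≥ 1, i.e. iff j's share is at least 0.2941.
The shares above 0.2941 belong to Chen and Finn, contributing 39 each; the remaining 2 contribute 0. Total contributed: 78.
Farah keeps 39 and receives 3.4 × 78 × 3/19 = 41.87 from the mitigation fund, for a payoff of 80.87.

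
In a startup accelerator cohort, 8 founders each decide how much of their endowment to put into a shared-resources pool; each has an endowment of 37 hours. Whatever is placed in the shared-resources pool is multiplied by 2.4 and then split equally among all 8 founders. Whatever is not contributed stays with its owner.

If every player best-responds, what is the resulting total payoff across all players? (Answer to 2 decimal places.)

296.00 hours

Each contributed unit returns 2.4/8 = 0.3000 to its contributor — below 1 — so contributing 0 is dominant for every player. At the Nash equilibrium everyone keeps their 37, and the group total is 8 × 37 = 296.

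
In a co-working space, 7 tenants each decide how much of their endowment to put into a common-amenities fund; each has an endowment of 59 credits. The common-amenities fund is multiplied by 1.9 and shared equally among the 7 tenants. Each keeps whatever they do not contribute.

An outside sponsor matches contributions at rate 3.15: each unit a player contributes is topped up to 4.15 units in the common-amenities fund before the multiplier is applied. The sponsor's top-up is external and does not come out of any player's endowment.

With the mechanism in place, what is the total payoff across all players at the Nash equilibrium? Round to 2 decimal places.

3256.51 credits

Under the mechanism each unit contributed yields 1.9 × 4.15 / 7 = 1.1264 back to its contributor per unit of net cost, which exceeds 1, making full contribution the dominant choice for everyone.
So the Nash equilibrium is full contribution by all 7; the group earns 1.9 × 4.15 × 413 = 3256.51.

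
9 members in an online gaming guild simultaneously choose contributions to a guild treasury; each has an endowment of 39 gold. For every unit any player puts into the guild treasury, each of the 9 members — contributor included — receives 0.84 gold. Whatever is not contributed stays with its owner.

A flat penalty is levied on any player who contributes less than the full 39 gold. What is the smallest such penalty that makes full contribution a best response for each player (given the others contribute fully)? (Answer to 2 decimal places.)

Given the others contribute fully, the best deviation is to contribute 0 (any partial contribution still incurs the fine and gives up units whose private return 0.84 is below 1).
Deviating from 39 to 0 saves 39 gold but forfeits the deviator's share of the drop in the guild treasury: 0.84 × 39 = 32.76.
So the deviation gain is 39 − 32.76 = 6.24, and the fine must be at least 6.24 gold to wipe it out.

6.24 gold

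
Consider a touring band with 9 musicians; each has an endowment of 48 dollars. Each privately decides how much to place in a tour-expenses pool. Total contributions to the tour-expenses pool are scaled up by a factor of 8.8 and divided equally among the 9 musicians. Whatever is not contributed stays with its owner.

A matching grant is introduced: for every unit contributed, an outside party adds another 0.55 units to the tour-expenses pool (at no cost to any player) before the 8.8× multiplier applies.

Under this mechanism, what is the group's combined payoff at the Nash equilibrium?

With the mechanism, a contributed unit returns 8.8 × 1.55 / 9 = 1.5156 per unit of net cost to the contributor — now above 1 — so contributing fully is weakly dominant for every player.
So the Nash equilibrium is full contribution by all 9; the group earns 8.8 × 1.55 × 432 = 5892.48.

5892.48 dollars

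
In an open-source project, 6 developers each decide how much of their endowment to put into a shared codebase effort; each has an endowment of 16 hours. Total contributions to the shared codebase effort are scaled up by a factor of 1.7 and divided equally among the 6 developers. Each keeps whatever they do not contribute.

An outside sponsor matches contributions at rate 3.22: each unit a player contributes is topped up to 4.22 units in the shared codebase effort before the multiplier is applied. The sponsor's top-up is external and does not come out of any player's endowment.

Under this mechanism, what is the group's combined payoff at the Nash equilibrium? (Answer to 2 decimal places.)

With the mechanism, a contributed unit returns 1.7 × 4.22 / 6 = 1.1957 per unit of net cost to the contributor — now above 1 — so contributing fully is weakly dominant for every player.
At the Nash equilibrium everyone contributes 16. Group total payoff = 1.7 × 4.22 × 96 = 688.70.

688.70 hours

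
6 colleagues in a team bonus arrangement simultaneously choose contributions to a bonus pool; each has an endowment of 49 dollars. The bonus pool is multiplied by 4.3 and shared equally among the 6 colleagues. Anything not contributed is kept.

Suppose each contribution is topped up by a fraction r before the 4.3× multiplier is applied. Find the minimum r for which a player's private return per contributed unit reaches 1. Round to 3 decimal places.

With matching at rate r, one contributed unit becomes (1 + r) in the bonus pool and returns 4.3 × (1 + r) / 6 to the contributor.
Setting this equal to 1: 1 + r = 6/4.3 = 1.3953.
So the minimum matching rate is r = 1.3953 − 1 = 0.395.

0.395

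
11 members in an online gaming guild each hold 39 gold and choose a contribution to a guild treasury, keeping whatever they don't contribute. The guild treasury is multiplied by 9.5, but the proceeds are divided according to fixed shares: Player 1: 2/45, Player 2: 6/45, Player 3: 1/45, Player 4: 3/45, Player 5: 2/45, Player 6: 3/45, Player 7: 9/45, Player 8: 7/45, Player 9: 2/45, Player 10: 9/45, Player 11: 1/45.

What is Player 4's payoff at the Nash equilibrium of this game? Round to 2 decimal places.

137.80 gold

Player j's private return per contributed unit is 9.5 × (j's share). Contributing is weakly dominant for j when that share is at least 1/9.5 = 0.1053, and contributing 0 is dominant otherwise.
Player 2, Player 7, Player 8 and Player 10 clear that bar, contributing 39 each; the remaining 7 contribute 0. Total contributed: 156.
Player 4 keeps 39 and receives 9.5 × 156 × 3/45 = 98.80 from the guild treasury, for a payoff of 137.80.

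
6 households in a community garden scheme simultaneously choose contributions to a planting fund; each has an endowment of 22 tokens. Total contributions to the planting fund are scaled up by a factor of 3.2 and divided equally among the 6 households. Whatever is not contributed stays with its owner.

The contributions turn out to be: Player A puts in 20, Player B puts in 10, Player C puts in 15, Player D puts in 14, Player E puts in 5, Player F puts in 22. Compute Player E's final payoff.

62.87 tokens

Total contributed: 20 + 10 + 15 + 14 + 5 + 22 = 86.
Each receives 3.2 × 86 / 6 = 45.87 from the planting fund.
Player E keeps 22 − 5 = 17, so Player E's payoff is 17 + 45.87 = 62.87.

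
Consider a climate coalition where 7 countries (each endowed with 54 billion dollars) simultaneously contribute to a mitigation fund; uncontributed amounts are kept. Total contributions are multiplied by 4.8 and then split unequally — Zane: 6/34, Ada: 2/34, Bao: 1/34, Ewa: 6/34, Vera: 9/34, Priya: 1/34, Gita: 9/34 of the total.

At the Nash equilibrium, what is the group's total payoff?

For player j, contributing a unit is worthwhile iff 4.8 × (j's share) ≥ 1, i.e. iff j's share is at least 0.2083.
Vera and Gita clear that bar, contributing 54 each; the remaining 5 contribute 0. Total contributed: 108.
The mitigation fund pays out 4.8 × 108 = 518.40 in total (split across the unequal shares, but the aggregate is all that matters for the group sum).
The 5 free-riders keep 54 each, adding 270. Group total = 270 + 518.40 = 788.40.

788.40 billion dollars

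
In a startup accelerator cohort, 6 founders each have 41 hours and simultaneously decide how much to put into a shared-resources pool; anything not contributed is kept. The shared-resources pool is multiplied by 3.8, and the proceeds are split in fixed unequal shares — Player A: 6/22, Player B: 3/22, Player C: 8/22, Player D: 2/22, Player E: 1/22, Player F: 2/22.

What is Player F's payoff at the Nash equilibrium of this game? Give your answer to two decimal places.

For player j, contributing a unit is worthwhile iff 3.8 × (j's share) ≥ 1, i.e. iff j's share is at least 0.2632.
Player A and Player C are above the threshold, contributing 41 each; the remaining 4 contribute 0. Total contributed: 82.
Player F keeps 41 and receives 3.8 × 82 × 2/22 = 28.33 from the shared-resources pool, for a payoff of 69.33.

69.33 hours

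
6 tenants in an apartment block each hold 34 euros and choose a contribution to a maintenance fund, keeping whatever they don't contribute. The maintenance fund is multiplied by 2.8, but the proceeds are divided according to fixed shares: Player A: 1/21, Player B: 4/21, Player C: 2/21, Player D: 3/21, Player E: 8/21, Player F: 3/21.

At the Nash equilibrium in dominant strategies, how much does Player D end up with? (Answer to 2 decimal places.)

47.60 euros

A player with share s gets back 2.8·s per unit contributed, so full contribution is dominant for anyone with s > 1/2.8 = 0.3571 and zero contribution is dominant for anyone below.
Player E alone (share 8/21) is above the threshold, contributing 34; the remaining 5 contribute 0. Total contributed: 34.
Player D keeps 34 and receives 2.8 × 34 × 3/21 = 13.60 from the maintenance fund, for a payoff of 47.60.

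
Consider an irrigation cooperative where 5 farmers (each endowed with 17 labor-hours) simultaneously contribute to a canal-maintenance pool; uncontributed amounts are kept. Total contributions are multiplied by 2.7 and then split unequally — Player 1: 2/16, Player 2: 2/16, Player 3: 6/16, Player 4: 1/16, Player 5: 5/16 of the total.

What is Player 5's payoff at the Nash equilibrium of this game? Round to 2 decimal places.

Player j's private return per contributed unit is 2.7 × (j's share). Contributing is weakly dominant for j when that share is at least 1/2.7 = 0.3704, and contributing 0 is dominant otherwise.
The only share above 0.3704 is Player 3's 6/16, contributing 17; the remaining 4 contribute 0. Total contributed: 17.
Player 5 keeps 17 and receives 2.7 × 17 × 5/16 = 14.34 from the canal-maintenance pool, for a payoff of 31.34.

31.34 labor-hours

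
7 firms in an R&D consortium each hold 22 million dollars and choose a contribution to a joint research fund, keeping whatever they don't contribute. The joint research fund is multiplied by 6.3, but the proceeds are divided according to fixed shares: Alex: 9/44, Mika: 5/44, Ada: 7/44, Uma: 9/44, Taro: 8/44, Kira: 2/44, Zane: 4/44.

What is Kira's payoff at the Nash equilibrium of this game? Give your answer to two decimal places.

47.20 million dollars

A player with share s gets back 6.3·s per unit contributed, so full contribution is dominant for anyone with s > 1/6.3 = 0.1587 and zero contribution is dominant for anyone below.
Alex, Ada, Uma and Taro are above the threshold, contributing 22 each; the remaining 3 contribute 0. Total contributed: 88.
Kira keeps 22 and receives 6.3 × 88 × 2/44 = 25.20 from the joint research fund, for a payoff of 47.20.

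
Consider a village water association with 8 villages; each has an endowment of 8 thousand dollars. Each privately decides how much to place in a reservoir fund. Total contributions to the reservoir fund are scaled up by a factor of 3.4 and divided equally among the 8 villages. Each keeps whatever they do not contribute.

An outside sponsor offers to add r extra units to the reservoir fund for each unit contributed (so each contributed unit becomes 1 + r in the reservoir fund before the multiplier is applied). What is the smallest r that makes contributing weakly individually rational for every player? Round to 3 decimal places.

With matching at rate r, one contributed unit becomes (1 + r) in the reservoir fund and returns 3.4 × (1 + r) / 8 to the contributor.
Setting this equal to 1: 1 + r = 8/3.4 = 2.3529.
So the minimum matching rate is r = 2.3529 − 1 = 1.353.

1.353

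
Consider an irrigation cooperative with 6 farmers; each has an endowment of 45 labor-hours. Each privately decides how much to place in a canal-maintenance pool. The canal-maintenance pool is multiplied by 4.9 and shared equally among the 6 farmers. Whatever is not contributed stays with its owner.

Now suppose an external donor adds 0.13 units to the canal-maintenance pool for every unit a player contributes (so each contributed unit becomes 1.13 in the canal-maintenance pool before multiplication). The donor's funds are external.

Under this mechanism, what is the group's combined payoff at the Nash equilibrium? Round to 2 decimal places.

270.00 labor-hours

With the mechanism, a contributed unit returns 4.9 × 1.13 / 6 = 0.9228 per unit of net cost — still below 1 — so contributing 0 remains dominant for every player.
At the Nash equilibrium no one contributes; group total payoff = 6 × 45 = 270.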